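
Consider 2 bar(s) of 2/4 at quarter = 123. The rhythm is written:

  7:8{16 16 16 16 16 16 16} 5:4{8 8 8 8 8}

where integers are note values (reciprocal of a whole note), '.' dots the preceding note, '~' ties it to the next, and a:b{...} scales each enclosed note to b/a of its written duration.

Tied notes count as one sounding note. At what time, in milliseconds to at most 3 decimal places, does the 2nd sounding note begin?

note 2 onset = 2/7b = 139.373ms

1. 0.0ms @ 0 + 139.373ms (2/7)
2. 139.373ms @ 2/7 + 139.373ms (2/7)
3. 278.746ms @ 4/7 + 139.373ms (2/7)
4. 418.118ms @ 6/7 + 139.373ms (2/7)
5. 557.491ms @ 8/7 + 139.373ms (2/7)
6. 696.864ms @ 10/7 + 139.373ms (2/7)
7. 836.237ms @ 12/7 + 139.373ms (2/7)
8. 975.61ms @ 2 + 195.122ms (2/5)
9. 1170.732ms @ 12/5 + 195.122ms (2/5)
10. 1365.854ms @ 14/5 + 195.122ms (2/5)
11. 1560.976ms @ 16/5 + 195.122ms (2/5)
12. 1756.098ms @ 18/5 + 195.122ms (2/5)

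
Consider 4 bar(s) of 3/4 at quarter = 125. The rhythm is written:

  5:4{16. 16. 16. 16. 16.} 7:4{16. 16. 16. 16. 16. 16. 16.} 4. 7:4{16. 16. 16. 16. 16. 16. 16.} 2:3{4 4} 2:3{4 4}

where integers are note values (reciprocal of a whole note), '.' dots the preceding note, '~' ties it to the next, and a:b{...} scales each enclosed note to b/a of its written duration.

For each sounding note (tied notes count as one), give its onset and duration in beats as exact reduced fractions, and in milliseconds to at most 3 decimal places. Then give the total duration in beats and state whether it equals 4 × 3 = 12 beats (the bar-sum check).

1) 0.0ms=0b +144.0ms=3/10b
2) 144.0ms=3/10b +144.0ms=3/10b
3) 288.0ms=3/5b +144.0ms=3/10b
4) 432.0ms=9/10b +144.0ms=3/10b
5) 576.0ms=6/5b +144.0ms=3/10b
6) 720.0ms=3/2b +102.857ms=3/14b
7) 822.857ms=12/7b +102.857ms=3/14b
8) 925.714ms=27/14b +102.857ms=3/14b
9) 1028.571ms=15/7b +102.857ms=3/14b
10) 1131.429ms=33/14b +102.857ms=3/14b
11) 1234.286ms=18/7b +102.857ms=3/14b
12) 1337.143ms=39/14b +102.857ms=3/14b
13) 1440.0ms=3b +720.0ms=3/2b
14) 2160.0ms=9/2b +102.857ms=3/14b
15) 2262.857ms=33/7b +102.857ms=3/14b
16) 2365.714ms=69/14b +102.857ms=3/14b
17) 2468.571ms=36/7b +102.857ms=3/14b
18) 2571.429ms=75/14b +102.857ms=3/14b
19) 2674.286ms=39/7b +102.857ms=3/14b
20) 2777.143ms=81/14b +102.857ms=3/14b
21) 2880.0ms=6b +720.0ms=3/2b
22) 3600.0ms=15/2b +720.0ms=3/2b
23) 4320.0ms=9b +720.0ms=3/2b
24) 5040.0ms=21/2b +720.0ms=3/2b
Σ=12b of 12 (125bpm 3/4) — PASS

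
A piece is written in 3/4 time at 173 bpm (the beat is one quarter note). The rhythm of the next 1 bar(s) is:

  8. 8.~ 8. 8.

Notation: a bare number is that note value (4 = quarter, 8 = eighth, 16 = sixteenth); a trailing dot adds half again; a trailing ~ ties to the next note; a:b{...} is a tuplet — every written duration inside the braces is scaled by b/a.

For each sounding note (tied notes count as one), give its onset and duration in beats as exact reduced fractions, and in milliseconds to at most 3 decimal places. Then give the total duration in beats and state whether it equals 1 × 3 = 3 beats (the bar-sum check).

1) 0.0ms=0b +260.116ms=3/4b
2) 260.116ms=3/4b +520.231ms=3/2b
3) 780.347ms=9/4b +260.116ms=3/4b
Σ=3b of 3 (173bpm 3/4) — PASS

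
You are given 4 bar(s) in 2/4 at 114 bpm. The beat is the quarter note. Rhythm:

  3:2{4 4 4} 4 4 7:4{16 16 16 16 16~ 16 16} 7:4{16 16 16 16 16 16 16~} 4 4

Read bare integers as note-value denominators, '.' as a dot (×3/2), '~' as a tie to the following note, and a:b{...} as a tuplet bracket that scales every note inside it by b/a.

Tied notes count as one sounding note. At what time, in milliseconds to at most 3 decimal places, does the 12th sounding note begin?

1. 0.0ms @ 0 + 350.877ms (2/3)
2. 350.877ms @ 2/3 + 350.877ms (2/3)
3. 701.754ms @ 4/3 + 350.877ms (2/3)
4. 1052.632ms @ 2 + 526.316ms (1)
5. 1578.947ms @ 3 + 526.316ms (1)
6. 2105.263ms @ 4 + 75.188ms (1/7)
7. 2180.451ms @ 29/7 + 75.188ms (1/7)
8. 2255.639ms @ 30/7 + 75.188ms (1/7)
9. 2330.827ms @ 31/7 + 75.188ms (1/7)
10. 2406.015ms @ 32/7 + 150.376ms (2/7)
11. 2556.391ms @ 34/7 + 75.188ms (1/7)
12. 2631.579ms @ 5 + 75.188ms (1/7)
13. 2706.767ms @ 36/7 + 75.188ms (1/7)
14. 2781.955ms @ 37/7 + 75.188ms (1/7)
15. 2857.143ms @ 38/7 + 75.188ms (1/7)
16. 2932.331ms @ 39/7 + 75.188ms (1/7)
17. 3007.519ms @ 40/7 + 75.188ms (1/7)
18. 3082.707ms @ 41/7 + 601.504ms (8/7)
19. 3684.211ms @ 7 + 526.316ms (1)

note 12 onset = 5b = 2631.579ms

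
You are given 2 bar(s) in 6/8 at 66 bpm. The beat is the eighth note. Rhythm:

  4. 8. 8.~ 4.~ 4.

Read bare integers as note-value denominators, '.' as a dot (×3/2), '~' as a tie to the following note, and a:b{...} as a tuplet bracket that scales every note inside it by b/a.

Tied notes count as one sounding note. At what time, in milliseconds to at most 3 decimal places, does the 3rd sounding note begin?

note 3 onset = 9/2b = 4090.909ms

1. 0.0ms @ 0 + 2727.273ms (3)
2. 2727.273ms @ 3 + 1363.636ms (3/2)
3. 4090.909ms @ 9/2 + 6818.182ms (15/2)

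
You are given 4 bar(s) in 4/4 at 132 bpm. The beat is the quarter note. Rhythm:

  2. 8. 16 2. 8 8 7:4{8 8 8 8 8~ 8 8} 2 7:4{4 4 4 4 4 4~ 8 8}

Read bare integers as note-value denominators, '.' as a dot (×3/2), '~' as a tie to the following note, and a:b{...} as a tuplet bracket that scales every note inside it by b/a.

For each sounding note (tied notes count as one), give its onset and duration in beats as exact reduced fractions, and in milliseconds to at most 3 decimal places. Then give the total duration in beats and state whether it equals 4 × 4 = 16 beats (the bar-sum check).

1) 0.0ms=0b +1363.636ms=3b
2) 1363.636ms=3b +340.909ms=3/4b
3) 1704.545ms=15/4b +113.636ms=1/4b
4) 1818.182ms=4b +1363.636ms=3b
5) 3181.818ms=7b +227.273ms=1/2b
6) 3409.091ms=15/2b +227.273ms=1/2b
7) 3636.364ms=8b +129.87ms=2/7b
8) 3766.234ms=58/7b +129.87ms=2/7b
9) 3896.104ms=60/7b +129.87ms=2/7b
10) 4025.974ms=62/7b +129.87ms=2/7b
11) 4155.844ms=64/7b +259.74ms=4/7b
12) 4415.584ms=68/7b +129.87ms=2/7b
13) 4545.455ms=10b +909.091ms=2b
14) 5454.545ms=12b +259.74ms=4/7b
15) 5714.286ms=88/7b +259.74ms=4/7b
16) 5974.026ms=92/7b +259.74ms=4/7b
17) 6233.766ms=96/7b +259.74ms=4/7b
18) 6493.506ms=100/7b +259.74ms=4/7b
19) 6753.247ms=104/7b +389.61ms=6/7b
20) 7142.857ms=110/7b +129.87ms=2/7b
Σ=16b of 16 (132bpm 4/4) — PASS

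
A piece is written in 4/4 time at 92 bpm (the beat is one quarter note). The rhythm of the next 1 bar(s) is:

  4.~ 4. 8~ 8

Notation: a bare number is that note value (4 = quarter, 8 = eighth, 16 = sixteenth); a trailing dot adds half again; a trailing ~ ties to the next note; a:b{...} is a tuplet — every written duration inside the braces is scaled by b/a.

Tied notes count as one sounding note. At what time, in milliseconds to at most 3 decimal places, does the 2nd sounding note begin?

note 2 onset = 3b = 1956.522ms

1. 0.0ms @ 0 + 1956.522ms (3)
2. 1956.522ms @ 3 + 652.174ms (1)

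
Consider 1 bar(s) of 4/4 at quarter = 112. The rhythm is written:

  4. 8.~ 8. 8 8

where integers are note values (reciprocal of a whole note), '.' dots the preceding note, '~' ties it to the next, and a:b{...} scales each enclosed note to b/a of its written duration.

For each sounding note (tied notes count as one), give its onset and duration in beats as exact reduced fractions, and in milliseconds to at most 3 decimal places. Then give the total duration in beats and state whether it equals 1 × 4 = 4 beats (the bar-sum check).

1) 0.0ms=0b +803.571ms=3/2b
2) 803.571ms=3/2b +803.571ms=3/2b
3) 1607.143ms=3b +267.857ms=1/2b
4) 1875.0ms=7/2b +267.857ms=1/2b
Σ=4b of 4 (112bpm 4/4) — PASS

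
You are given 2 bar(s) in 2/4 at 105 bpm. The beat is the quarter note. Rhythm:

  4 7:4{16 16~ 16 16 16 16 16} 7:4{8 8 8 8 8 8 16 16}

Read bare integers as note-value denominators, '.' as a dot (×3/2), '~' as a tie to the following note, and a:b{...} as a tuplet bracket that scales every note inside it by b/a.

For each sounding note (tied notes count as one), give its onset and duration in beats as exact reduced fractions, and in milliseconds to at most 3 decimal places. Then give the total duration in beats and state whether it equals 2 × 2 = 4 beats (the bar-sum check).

1) 0.0ms=0b +571.429ms=1b
2) 571.429ms=1b +81.633ms=1/7b
3) 653.061ms=8/7b +163.265ms=2/7b
4) 816.327ms=10/7b +81.633ms=1/7b
5) 897.959ms=11/7b +81.633ms=1/7b
6) 979.592ms=12/7b +81.633ms=1/7b
7) 1061.224ms=13/7b +81.633ms=1/7b
8) 1142.857ms=2b +163.265ms=2/7b
9) 1306.122ms=16/7b +163.265ms=2/7b
10) 1469.388ms=18/7b +163.265ms=2/7b
11) 1632.653ms=20/7b +163.265ms=2/7b
12) 1795.918ms=22/7b +163.265ms=2/7b
13) 1959.184ms=24/7b +163.265ms=2/7b
14) 2122.449ms=26/7b +81.633ms=1/7b
15) 2204.082ms=27/7b +81.633ms=1/7b
Σ=4b of 4 (105bpm 2/4) — PASS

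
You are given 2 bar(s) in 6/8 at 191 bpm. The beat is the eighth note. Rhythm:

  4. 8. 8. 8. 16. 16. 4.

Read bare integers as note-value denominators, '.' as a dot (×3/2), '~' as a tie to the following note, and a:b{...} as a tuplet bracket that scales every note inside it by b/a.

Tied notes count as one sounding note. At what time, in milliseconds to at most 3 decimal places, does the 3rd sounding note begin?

1. 0.0ms @ 0 + 942.408ms (3)
2. 942.408ms @ 3 + 471.204ms (3/2)
3. 1413.613ms @ 9/2 + 471.204ms (3/2)
4. 1884.817ms @ 6 + 471.204ms (3/2)
5. 2356.021ms @ 15/2 + 235.602ms (3/4)
6. 2591.623ms @ 33/4 + 235.602ms (3/4)
7. 2827.225ms @ 9 + 942.408ms (3)

note 3 onset = 9/2b = 1413.613ms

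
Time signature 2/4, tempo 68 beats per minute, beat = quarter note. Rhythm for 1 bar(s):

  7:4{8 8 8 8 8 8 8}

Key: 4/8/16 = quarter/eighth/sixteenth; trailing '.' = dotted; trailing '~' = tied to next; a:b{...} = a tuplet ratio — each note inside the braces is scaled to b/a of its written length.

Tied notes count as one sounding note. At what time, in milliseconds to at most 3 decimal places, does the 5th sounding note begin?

note 5 onset = 8/7b = 1008.403ms

1. 0.0ms @ 0 + 252.101ms (2/7)
2. 252.101ms @ 2/7 + 252.101ms (2/7)
3. 504.202ms @ 4/7 + 252.101ms (2/7)
4. 756.303ms @ 6/7 + 252.101ms (2/7)
5. 1008.403ms @ 8/7 + 252.101ms (2/7)
6. 1260.504ms @ 10/7 + 252.101ms (2/7)
7. 1512.605ms @ 12/7 + 252.101ms (2/7)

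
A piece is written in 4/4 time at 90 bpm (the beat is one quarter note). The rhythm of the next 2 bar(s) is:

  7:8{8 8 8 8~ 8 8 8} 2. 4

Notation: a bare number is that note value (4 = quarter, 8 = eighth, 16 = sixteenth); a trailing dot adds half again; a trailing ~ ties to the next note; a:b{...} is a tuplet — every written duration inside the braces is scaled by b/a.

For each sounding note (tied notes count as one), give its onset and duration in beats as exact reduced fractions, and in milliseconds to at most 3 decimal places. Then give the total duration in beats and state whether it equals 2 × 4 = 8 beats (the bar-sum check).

1) 0.0ms=0b +380.952ms=4/7b
2) 380.952ms=4/7b +380.952ms=4/7b
3) 761.905ms=8/7b +380.952ms=4/7b
4) 1142.857ms=12/7b +761.905ms=8/7b
5) 1904.762ms=20/7b +380.952ms=4/7b
6) 2285.714ms=24/7b +380.952ms=4/7b
7) 2666.667ms=4b +2000.0ms=3b
8) 4666.667ms=7b +666.667ms=1b
Σ=8b of 8 (90bpm 4/4) — PASS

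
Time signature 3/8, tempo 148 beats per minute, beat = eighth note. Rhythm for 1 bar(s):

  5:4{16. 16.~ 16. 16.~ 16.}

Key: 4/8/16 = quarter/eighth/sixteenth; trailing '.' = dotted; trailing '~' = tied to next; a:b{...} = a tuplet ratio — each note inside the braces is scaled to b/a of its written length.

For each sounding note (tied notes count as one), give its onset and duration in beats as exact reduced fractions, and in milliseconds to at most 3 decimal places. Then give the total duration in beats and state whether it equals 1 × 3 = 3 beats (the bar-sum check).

1) 0.0ms=0b +243.243ms=3/5b
2) 243.243ms=3/5b +486.486ms=6/5b
3) 729.73ms=9/5b +486.486ms=6/5b
Σ=3b of 3 (148bpm 3/8) — PASS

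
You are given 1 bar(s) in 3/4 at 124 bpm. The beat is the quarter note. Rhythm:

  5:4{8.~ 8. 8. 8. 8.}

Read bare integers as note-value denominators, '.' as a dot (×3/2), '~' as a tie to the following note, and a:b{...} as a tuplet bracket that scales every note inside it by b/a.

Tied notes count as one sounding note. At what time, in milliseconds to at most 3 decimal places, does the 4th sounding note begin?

note 4 onset = 12/5b = 1161.29ms

1. 0.0ms @ 0 + 580.645ms (6/5)
2. 580.645ms @ 6/5 + 290.323ms (3/5)
3. 870.968ms @ 9/5 + 290.323ms (3/5)
4. 1161.29ms @ 12/5 + 290.323ms (3/5)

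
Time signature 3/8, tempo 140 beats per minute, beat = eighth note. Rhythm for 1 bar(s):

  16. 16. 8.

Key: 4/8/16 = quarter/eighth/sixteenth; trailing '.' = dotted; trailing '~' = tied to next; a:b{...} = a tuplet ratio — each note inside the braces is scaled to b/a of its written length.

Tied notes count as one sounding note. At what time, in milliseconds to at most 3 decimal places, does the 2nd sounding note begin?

note 2 onset = 3/4b = 321.429ms

1. 0.0ms @ 0 + 321.429ms (3/4)
2. 321.429ms @ 3/4 + 321.429ms (3/4)
3. 642.857ms @ 3/2 + 642.857ms (3/2)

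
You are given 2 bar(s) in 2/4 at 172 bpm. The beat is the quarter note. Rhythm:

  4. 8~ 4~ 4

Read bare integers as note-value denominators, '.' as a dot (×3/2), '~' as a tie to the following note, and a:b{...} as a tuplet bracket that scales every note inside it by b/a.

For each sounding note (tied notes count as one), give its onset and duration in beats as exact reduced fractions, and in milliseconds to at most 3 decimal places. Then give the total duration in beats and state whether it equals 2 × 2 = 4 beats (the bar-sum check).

1) 0.0ms=0b +523.256ms=3/2b
2) 523.256ms=3/2b +872.093ms=5/2b
Σ=4b of 4 (172bpm 2/4) — PASS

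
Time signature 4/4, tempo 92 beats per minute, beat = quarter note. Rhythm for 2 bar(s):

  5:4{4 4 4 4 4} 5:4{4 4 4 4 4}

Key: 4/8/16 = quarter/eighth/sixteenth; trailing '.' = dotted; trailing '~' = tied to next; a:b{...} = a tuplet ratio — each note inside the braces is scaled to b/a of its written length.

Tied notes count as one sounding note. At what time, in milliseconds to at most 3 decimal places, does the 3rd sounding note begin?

1. 0.0ms @ 0 + 521.739ms (4/5)
2. 521.739ms @ 4/5 + 521.739ms (4/5)
3. 1043.478ms @ 8/5 + 521.739ms (4/5)
4. 1565.217ms @ 12/5 + 521.739ms (4/5)
5. 2086.957ms @ 16/5 + 521.739ms (4/5)
6. 2608.696ms @ 4 + 521.739ms (4/5)
7. 3130.435ms @ 24/5 + 521.739ms (4/5)
8. 3652.174ms @ 28/5 + 521.739ms (4/5)
9. 4173.913ms @ 32/5 + 521.739ms (4/5)
10. 4695.652ms @ 36/5 + 521.739ms (4/5)

note 3 onset = 8/5b = 1043.478ms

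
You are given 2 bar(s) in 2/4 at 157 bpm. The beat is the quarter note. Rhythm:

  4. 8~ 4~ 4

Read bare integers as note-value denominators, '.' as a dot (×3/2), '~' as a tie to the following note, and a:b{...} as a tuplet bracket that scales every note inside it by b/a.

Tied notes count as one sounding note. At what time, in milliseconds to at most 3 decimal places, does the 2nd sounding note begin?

note 2 onset = 3/2b = 573.248ms

1. 0.0ms @ 0 + 573.248ms (3/2)
2. 573.248ms @ 3/2 + 955.414ms (5/2)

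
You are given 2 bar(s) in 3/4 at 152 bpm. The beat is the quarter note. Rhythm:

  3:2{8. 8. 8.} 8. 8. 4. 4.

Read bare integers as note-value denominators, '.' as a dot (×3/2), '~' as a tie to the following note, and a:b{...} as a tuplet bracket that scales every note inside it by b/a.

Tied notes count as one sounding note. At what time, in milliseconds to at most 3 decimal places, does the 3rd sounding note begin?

1. 0.0ms @ 0 + 197.368ms (1/2)
2. 197.368ms @ 1/2 + 197.368ms (1/2)
3. 394.737ms @ 1 + 197.368ms (1/2)
4. 592.105ms @ 3/2 + 296.053ms (3/4)
5. 888.158ms @ 9/4 + 296.053ms (3/4)
6. 1184.211ms @ 3 + 592.105ms (3/2)
7. 1776.316ms @ 9/2 + 592.105ms (3/2)

note 3 onset = 1b = 394.737ms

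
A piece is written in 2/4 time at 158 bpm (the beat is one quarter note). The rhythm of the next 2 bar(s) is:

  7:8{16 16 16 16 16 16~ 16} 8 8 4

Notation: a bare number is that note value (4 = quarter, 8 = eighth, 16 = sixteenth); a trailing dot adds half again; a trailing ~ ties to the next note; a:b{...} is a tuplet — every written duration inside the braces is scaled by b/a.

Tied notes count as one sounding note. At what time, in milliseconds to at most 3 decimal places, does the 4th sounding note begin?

1. 0.0ms @ 0 + 108.499ms (2/7)
2. 108.499ms @ 2/7 + 108.499ms (2/7)
3. 216.998ms @ 4/7 + 108.499ms (2/7)
4. 325.497ms @ 6/7 + 108.499ms (2/7)
5. 433.996ms @ 8/7 + 108.499ms (2/7)
6. 542.495ms @ 10/7 + 216.998ms (4/7)
7. 759.494ms @ 2 + 189.873ms (1/2)
8. 949.367ms @ 5/2 + 189.873ms (1/2)
9. 1139.241ms @ 3 + 379.747ms (1)

note 4 onset = 6/7b = 325.497ms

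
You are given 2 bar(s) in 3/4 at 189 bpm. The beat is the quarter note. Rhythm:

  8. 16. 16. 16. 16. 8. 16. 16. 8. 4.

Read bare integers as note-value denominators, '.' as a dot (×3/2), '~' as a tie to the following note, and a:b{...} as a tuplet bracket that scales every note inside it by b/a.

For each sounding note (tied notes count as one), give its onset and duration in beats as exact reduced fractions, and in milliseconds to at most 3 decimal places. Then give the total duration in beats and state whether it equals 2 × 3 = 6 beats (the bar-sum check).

1) 0.0ms=0b +238.095ms=3/4b
2) 238.095ms=3/4b +119.048ms=3/8b
3) 357.143ms=9/8b +119.048ms=3/8b
4) 476.19ms=3/2b +119.048ms=3/8b
5) 595.238ms=15/8b +119.048ms=3/8b
6) 714.286ms=9/4b +238.095ms=3/4b
7) 952.381ms=3b +119.048ms=3/8b
8) 1071.429ms=27/8b +119.048ms=3/8b
9) 1190.476ms=15/4b +238.095ms=3/4b
10) 1428.571ms=9/2b +476.19ms=3/2b
Σ=6b of 6 (189bpm 3/4) — PASS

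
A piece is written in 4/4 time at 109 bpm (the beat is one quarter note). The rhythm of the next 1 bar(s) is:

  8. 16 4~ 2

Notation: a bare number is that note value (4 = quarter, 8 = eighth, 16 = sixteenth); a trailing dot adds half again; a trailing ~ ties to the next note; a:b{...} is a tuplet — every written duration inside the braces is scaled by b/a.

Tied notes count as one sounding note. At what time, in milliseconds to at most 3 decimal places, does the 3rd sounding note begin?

1. 0.0ms @ 0 + 412.844ms (3/4)
2. 412.844ms @ 3/4 + 137.615ms (1/4)
3. 550.459ms @ 1 + 1651.376ms (3)

note 3 onset = 1b = 550.459ms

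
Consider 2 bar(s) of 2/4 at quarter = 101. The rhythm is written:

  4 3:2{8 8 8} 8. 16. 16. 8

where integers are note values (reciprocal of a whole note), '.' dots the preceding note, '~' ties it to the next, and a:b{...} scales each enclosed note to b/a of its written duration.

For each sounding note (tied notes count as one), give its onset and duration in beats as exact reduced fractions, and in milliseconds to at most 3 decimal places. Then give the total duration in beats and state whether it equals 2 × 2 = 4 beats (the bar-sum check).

1) 0.0ms=0b +594.059ms=1b
2) 594.059ms=1b +198.02ms=1/3b
3) 792.079ms=4/3b +198.02ms=1/3b
4) 990.099ms=5/3b +198.02ms=1/3b
5) 1188.119ms=2b +445.545ms=3/4b
6) 1633.663ms=11/4b +222.772ms=3/8b
7) 1856.436ms=25/8b +222.772ms=3/8b
8) 2079.208ms=7/2b +297.03ms=1/2b
Σ=4b of 4 (101bpm 2/4) — PASS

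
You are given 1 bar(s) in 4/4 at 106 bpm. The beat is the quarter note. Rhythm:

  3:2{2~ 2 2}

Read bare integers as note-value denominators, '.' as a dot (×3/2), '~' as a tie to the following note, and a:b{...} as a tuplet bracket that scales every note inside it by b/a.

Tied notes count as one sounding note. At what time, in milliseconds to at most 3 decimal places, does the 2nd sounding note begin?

1. 0.0ms @ 0 + 1509.434ms (8/3)
2. 1509.434ms @ 8/3 + 754.717ms (4/3)

note 2 onset = 8/3b = 1509.434ms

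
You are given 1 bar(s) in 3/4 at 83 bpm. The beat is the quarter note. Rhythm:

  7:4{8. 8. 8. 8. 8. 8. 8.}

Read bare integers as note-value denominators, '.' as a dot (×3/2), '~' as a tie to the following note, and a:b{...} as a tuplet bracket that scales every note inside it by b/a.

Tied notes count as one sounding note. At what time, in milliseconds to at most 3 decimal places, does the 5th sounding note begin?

note 5 onset = 12/7b = 1239.243ms

1. 0.0ms @ 0 + 309.811ms (3/7)
2. 309.811ms @ 3/7 + 309.811ms (3/7)
3. 619.621ms @ 6/7 + 309.811ms (3/7)
4. 929.432ms @ 9/7 + 309.811ms (3/7)
5. 1239.243ms @ 12/7 + 309.811ms (3/7)
6. 1549.053ms @ 15/7 + 309.811ms (3/7)
7. 1858.864ms @ 18/7 + 309.811ms (3/7)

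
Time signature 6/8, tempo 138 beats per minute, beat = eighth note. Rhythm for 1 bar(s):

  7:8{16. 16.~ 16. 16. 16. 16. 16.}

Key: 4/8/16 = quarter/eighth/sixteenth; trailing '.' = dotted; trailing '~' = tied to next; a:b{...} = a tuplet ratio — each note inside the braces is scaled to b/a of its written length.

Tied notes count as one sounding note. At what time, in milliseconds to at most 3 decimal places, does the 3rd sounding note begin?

1. 0.0ms @ 0 + 372.671ms (6/7)
2. 372.671ms @ 6/7 + 745.342ms (12/7)
3. 1118.012ms @ 18/7 + 372.671ms (6/7)
4. 1490.683ms @ 24/7 + 372.671ms (6/7)
5. 1863.354ms @ 30/7 + 372.671ms (6/7)
6. 2236.025ms @ 36/7 + 372.671ms (6/7)

note 3 onset = 18/7b = 1118.012ms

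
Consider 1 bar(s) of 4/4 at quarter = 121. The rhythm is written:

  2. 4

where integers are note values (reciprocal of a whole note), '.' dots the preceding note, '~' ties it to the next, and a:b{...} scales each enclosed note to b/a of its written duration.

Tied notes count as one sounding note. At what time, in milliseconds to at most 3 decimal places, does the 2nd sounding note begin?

note 2 onset = 3b = 1487.603ms

1. 0.0ms @ 0 + 1487.603ms (3)
2. 1487.603ms @ 3 + 495.868ms (1)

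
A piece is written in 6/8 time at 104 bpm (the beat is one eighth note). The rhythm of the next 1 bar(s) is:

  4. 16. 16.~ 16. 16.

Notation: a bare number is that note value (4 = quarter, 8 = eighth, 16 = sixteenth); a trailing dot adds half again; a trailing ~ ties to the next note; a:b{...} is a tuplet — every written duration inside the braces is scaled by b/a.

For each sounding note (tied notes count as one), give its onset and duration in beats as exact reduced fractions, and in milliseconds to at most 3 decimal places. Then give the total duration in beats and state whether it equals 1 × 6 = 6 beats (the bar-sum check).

1) 0.0ms=0b +1730.769ms=3b
2) 1730.769ms=3b +432.692ms=3/4b
3) 2163.462ms=15/4b +865.385ms=3/2b
4) 3028.846ms=21/4b +432.692ms=3/4b
Σ=6b of 6 (104bpm 6/8) — PASS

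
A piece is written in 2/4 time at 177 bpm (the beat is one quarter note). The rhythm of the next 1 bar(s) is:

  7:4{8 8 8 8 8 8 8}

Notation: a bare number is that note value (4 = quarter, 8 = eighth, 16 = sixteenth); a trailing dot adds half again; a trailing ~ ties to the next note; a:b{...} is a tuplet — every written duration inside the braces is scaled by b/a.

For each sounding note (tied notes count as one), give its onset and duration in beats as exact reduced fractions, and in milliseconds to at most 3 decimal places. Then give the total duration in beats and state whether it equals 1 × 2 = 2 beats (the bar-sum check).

1) 0.0ms=0b +96.852ms=2/7b
2) 96.852ms=2/7b +96.852ms=2/7b
3) 193.705ms=4/7b +96.852ms=2/7b
4) 290.557ms=6/7b +96.852ms=2/7b
5) 387.409ms=8/7b +96.852ms=2/7b
6) 484.262ms=10/7b +96.852ms=2/7b
7) 581.114ms=12/7b +96.852ms=2/7b
Σ=2b of 2 (177bpm 2/4) — PASS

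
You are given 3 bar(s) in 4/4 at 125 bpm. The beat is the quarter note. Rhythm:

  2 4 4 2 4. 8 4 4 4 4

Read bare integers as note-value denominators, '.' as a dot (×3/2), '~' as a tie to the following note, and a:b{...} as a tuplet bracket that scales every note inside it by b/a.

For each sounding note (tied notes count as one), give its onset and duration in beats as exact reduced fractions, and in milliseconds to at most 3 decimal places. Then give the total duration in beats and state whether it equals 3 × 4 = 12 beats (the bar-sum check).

1) 0.0ms=0b +960.0ms=2b
2) 960.0ms=2b +480.0ms=1b
3) 1440.0ms=3b +480.0ms=1b
4) 1920.0ms=4b +960.0ms=2b
5) 2880.0ms=6b +720.0ms=3/2b
6) 3600.0ms=15/2b +240.0ms=1/2b
7) 3840.0ms=8b +480.0ms=1b
8) 4320.0ms=9b +480.0ms=1b
9) 4800.0ms=10b +480.0ms=1b
10) 5280.0ms=11b +480.0ms=1b
Σ=12b of 12 (125bpm 4/4) — PASS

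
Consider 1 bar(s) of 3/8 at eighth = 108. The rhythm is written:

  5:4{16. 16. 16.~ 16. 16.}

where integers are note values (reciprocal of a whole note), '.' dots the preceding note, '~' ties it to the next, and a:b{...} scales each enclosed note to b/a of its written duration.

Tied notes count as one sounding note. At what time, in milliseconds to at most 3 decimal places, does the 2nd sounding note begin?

note 2 onset = 3/5b = 333.333ms

1. 0.0ms @ 0 + 333.333ms (3/5)
2. 333.333ms @ 3/5 + 333.333ms (3/5)
3. 666.667ms @ 6/5 + 666.667ms (6/5)
4. 1333.333ms @ 12/5 + 333.333ms (3/5)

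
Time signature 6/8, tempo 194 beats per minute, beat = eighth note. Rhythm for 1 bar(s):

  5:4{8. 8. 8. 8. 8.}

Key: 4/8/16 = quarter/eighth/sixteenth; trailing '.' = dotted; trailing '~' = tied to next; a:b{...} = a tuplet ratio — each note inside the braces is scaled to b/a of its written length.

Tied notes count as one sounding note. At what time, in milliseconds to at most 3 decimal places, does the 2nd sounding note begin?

note 2 onset = 6/5b = 371.134ms

1. 0.0ms @ 0 + 371.134ms (6/5)
2. 371.134ms @ 6/5 + 371.134ms (6/5)
3. 742.268ms @ 12/5 + 371.134ms (6/5)
4. 1113.402ms @ 18/5 + 371.134ms (6/5)
5. 1484.536ms @ 24/5 + 371.134ms (6/5)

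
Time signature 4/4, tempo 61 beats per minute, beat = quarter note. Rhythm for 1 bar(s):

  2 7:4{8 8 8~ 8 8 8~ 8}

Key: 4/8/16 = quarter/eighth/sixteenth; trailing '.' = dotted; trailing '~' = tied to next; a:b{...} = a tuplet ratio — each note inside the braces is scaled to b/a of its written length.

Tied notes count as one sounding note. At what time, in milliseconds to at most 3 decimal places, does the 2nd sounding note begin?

1. 0.0ms @ 0 + 1967.213ms (2)
2. 1967.213ms @ 2 + 281.03ms (2/7)
3. 2248.244ms @ 16/7 + 281.03ms (2/7)
4. 2529.274ms @ 18/7 + 562.061ms (4/7)
5. 3091.335ms @ 22/7 + 281.03ms (2/7)
6. 3372.365ms @ 24/7 + 562.061ms (4/7)

note 2 onset = 2b = 1967.213ms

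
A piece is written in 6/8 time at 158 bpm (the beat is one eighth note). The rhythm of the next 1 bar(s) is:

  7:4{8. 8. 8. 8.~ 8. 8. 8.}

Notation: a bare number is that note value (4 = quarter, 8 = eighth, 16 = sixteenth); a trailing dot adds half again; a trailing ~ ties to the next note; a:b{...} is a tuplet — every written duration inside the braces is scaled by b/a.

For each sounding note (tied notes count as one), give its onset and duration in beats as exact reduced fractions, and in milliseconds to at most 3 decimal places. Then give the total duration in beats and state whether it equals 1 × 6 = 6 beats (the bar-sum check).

1) 0.0ms=0b +325.497ms=6/7b
2) 325.497ms=6/7b +325.497ms=6/7b
3) 650.995ms=12/7b +325.497ms=6/7b
4) 976.492ms=18/7b +650.995ms=12/7b
5) 1627.486ms=30/7b +325.497ms=6/7b
6) 1952.984ms=36/7b +325.497ms=6/7b
Σ=6b of 6 (158bpm 6/8) — PASS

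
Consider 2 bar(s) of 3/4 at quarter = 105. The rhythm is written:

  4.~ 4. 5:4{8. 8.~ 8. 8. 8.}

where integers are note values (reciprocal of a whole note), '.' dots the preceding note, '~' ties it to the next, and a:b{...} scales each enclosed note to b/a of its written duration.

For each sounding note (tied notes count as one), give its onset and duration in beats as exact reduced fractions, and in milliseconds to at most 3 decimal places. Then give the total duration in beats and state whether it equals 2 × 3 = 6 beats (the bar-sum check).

1) 0.0ms=0b +1714.286ms=3b
2) 1714.286ms=3b +342.857ms=3/5b
3) 2057.143ms=18/5b +685.714ms=6/5b
4) 2742.857ms=24/5b +342.857ms=3/5b
5) 3085.714ms=27/5b +342.857ms=3/5b
Σ=6b of 6 (105bpm 3/4) — PASS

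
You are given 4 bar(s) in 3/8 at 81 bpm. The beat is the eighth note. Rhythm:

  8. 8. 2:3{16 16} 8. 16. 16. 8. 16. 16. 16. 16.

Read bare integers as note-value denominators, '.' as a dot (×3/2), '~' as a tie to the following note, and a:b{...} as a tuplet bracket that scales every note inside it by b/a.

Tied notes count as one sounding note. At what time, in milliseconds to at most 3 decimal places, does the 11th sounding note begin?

note 11 onset = 21/2b = 7777.778ms

1. 0.0ms @ 0 + 1111.111ms (3/2)
2. 1111.111ms @ 3/2 + 1111.111ms (3/2)
3. 2222.222ms @ 3 + 555.556ms (3/4)
4. 2777.778ms @ 15/4 + 555.556ms (3/4)
5. 3333.333ms @ 9/2 + 1111.111ms (3/2)
6. 4444.444ms @ 6 + 555.556ms (3/4)
7. 5000.0ms @ 27/4 + 555.556ms (3/4)
8. 5555.556ms @ 15/2 + 1111.111ms (3/2)
9. 6666.667ms @ 9 + 555.556ms (3/4)
10. 7222.222ms @ 39/4 + 555.556ms (3/4)
11. 7777.778ms @ 21/2 + 555.556ms (3/4)
12. 8333.333ms @ 45/4 + 555.556ms (3/4)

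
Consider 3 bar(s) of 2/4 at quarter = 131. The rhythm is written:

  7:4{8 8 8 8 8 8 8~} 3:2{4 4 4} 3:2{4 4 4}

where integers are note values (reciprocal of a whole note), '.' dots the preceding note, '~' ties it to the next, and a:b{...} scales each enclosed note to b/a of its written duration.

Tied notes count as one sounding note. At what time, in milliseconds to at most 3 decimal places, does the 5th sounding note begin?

1. 0.0ms @ 0 + 130.862ms (2/7)
2. 130.862ms @ 2/7 + 130.862ms (2/7)
3. 261.723ms @ 4/7 + 130.862ms (2/7)
4. 392.585ms @ 6/7 + 130.862ms (2/7)
5. 523.446ms @ 8/7 + 130.862ms (2/7)
6. 654.308ms @ 10/7 + 130.862ms (2/7)
7. 785.169ms @ 12/7 + 436.205ms (20/21)
8. 1221.374ms @ 8/3 + 305.344ms (2/3)
9. 1526.718ms @ 10/3 + 305.344ms (2/3)
10. 1832.061ms @ 4 + 305.344ms (2/3)
11. 2137.405ms @ 14/3 + 305.344ms (2/3)
12. 2442.748ms @ 16/3 + 305.344ms (2/3)

note 5 onset = 8/7b = 523.446ms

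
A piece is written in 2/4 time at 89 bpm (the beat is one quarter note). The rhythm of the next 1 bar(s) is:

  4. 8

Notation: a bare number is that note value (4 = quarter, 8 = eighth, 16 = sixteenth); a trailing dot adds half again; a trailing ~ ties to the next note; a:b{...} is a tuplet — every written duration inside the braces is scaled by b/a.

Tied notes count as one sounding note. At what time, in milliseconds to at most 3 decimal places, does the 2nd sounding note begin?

1. 0.0ms @ 0 + 1011.236ms (3/2)
2. 1011.236ms @ 3/2 + 337.079ms (1/2)

note 2 onset = 3/2b = 1011.236ms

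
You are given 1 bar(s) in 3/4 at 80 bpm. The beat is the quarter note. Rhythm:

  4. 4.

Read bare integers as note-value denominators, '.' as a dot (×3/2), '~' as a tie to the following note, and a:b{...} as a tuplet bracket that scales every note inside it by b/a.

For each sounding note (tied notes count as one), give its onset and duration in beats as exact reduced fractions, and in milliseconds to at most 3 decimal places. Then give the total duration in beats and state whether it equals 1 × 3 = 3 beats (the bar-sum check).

1) 0.0ms=0b +1125.0ms=3/2b
2) 1125.0ms=3/2b +1125.0ms=3/2b
Σ=3b of 3 (80bpm 3/4) — PASS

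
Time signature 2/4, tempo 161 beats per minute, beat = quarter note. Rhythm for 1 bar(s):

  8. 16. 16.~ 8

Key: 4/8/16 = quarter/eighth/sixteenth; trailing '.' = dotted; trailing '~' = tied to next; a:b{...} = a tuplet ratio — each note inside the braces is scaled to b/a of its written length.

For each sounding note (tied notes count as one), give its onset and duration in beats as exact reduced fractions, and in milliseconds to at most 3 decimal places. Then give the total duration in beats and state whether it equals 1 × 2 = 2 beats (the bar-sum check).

1) 0.0ms=0b +279.503ms=3/4b
2) 279.503ms=3/4b +139.752ms=3/8b
3) 419.255ms=9/8b +326.087ms=7/8b
Σ=2b of 2 (161bpm 2/4) — PASS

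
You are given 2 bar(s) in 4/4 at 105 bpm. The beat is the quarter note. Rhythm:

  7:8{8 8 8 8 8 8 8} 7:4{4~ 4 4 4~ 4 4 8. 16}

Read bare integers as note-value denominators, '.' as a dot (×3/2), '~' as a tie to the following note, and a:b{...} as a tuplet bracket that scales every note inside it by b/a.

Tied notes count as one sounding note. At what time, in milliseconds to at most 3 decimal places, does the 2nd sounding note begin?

note 2 onset = 4/7b = 326.531ms

1. 0.0ms @ 0 + 326.531ms (4/7)
2. 326.531ms @ 4/7 + 326.531ms (4/7)
3. 653.061ms @ 8/7 + 326.531ms (4/7)
4. 979.592ms @ 12/7 + 326.531ms (4/7)
5. 1306.122ms @ 16/7 + 326.531ms (4/7)
6. 1632.653ms @ 20/7 + 326.531ms (4/7)
7. 1959.184ms @ 24/7 + 326.531ms (4/7)
8. 2285.714ms @ 4 + 653.061ms (8/7)
9. 2938.776ms @ 36/7 + 326.531ms (4/7)
10. 3265.306ms @ 40/7 + 653.061ms (8/7)
11. 3918.367ms @ 48/7 + 326.531ms (4/7)
12. 4244.898ms @ 52/7 + 244.898ms (3/7)
13. 4489.796ms @ 55/7 + 81.633ms (1/7)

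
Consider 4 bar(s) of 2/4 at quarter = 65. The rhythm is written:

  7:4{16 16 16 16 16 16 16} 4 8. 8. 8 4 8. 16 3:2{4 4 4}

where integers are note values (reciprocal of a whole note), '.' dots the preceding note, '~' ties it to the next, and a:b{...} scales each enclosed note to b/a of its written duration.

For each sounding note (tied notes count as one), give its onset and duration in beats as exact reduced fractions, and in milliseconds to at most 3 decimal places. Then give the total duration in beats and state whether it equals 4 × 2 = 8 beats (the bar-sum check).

1) 0.0ms=0b +131.868ms=1/7b
2) 131.868ms=1/7b +131.868ms=1/7b
3) 263.736ms=2/7b +131.868ms=1/7b
4) 395.604ms=3/7b +131.868ms=1/7b
5) 527.473ms=4/7b +131.868ms=1/7b
6) 659.341ms=5/7b +131.868ms=1/7b
7) 791.209ms=6/7b +131.868ms=1/7b
8) 923.077ms=1b +923.077ms=1b
9) 1846.154ms=2b +692.308ms=3/4b
10) 2538.462ms=11/4b +692.308ms=3/4b
11) 3230.769ms=7/2b +461.538ms=1/2b
12) 3692.308ms=4b +923.077ms=1b
13) 4615.385ms=5b +692.308ms=3/4b
14) 5307.692ms=23/4b +230.769ms=1/4b
15) 5538.462ms=6b +615.385ms=2/3b
16) 6153.846ms=20/3b +615.385ms=2/3b
17) 6769.231ms=22/3b +615.385ms=2/3b
Σ=8b of 8 (65bpm 2/4) — PASS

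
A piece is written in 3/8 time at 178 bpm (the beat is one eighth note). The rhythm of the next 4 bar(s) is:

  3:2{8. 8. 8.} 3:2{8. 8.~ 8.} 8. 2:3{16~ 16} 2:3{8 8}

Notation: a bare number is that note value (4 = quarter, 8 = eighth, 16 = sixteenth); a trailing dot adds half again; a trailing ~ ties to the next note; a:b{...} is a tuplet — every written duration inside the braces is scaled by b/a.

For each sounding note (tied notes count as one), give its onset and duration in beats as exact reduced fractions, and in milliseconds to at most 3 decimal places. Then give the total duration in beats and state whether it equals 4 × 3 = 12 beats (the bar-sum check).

1) 0.0ms=0b +337.079ms=1b
2) 337.079ms=1b +337.079ms=1b
3) 674.157ms=2b +337.079ms=1b
4) 1011.236ms=3b +337.079ms=1b
5) 1348.315ms=4b +674.157ms=2b
6) 2022.472ms=6b +505.618ms=3/2b
7) 2528.09ms=15/2b +505.618ms=3/2b
8) 3033.708ms=9b +505.618ms=3/2b
9) 3539.326ms=21/2b +505.618ms=3/2b
Σ=12b of 12 (178bpm 3/8) — PASS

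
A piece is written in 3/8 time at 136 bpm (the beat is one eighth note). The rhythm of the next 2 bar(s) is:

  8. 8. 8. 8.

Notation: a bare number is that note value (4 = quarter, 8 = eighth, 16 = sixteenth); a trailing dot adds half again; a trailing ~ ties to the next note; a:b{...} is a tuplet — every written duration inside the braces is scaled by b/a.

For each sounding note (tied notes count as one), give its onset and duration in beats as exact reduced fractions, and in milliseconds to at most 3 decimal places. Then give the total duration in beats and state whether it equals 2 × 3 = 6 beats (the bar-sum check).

1) 0.0ms=0b +661.765ms=3/2b
2) 661.765ms=3/2b +661.765ms=3/2b
3) 1323.529ms=3b +661.765ms=3/2b
4) 1985.294ms=9/2b +661.765ms=3/2b
Σ=6b of 6 (136bpm 3/8) — PASS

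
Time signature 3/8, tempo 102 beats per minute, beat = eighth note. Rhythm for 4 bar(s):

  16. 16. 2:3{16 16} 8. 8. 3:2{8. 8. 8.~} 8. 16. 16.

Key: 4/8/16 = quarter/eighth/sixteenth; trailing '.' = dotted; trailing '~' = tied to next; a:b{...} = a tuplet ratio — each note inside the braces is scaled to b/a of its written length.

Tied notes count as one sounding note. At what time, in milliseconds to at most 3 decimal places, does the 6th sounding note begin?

note 6 onset = 9/2b = 2647.059ms

1. 0.0ms @ 0 + 441.176ms (3/4)
2. 441.176ms @ 3/4 + 441.176ms (3/4)
3. 882.353ms @ 3/2 + 441.176ms (3/4)
4. 1323.529ms @ 9/4 + 441.176ms (3/4)
5. 1764.706ms @ 3 + 882.353ms (3/2)
6. 2647.059ms @ 9/2 + 882.353ms (3/2)
7. 3529.412ms @ 6 + 588.235ms (1)
8. 4117.647ms @ 7 + 588.235ms (1)
9. 4705.882ms @ 8 + 1470.588ms (5/2)
10. 6176.471ms @ 21/2 + 441.176ms (3/4)
11. 6617.647ms @ 45/4 + 441.176ms (3/4)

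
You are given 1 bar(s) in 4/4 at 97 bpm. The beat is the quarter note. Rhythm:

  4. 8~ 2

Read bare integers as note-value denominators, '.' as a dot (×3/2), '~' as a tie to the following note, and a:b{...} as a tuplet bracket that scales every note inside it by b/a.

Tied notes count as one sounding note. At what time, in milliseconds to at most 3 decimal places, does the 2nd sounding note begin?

note 2 onset = 3/2b = 927.835ms

1. 0.0ms @ 0 + 927.835ms (3/2)
2. 927.835ms @ 3/2 + 1546.392ms (5/2)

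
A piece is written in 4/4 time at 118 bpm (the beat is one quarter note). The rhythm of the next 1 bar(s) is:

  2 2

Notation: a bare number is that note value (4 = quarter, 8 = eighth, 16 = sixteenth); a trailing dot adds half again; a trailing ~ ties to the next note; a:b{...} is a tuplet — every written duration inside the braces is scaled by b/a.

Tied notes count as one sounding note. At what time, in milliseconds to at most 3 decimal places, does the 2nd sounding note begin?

1. 0.0ms @ 0 + 1016.949ms (2)
2. 1016.949ms @ 2 + 1016.949ms (2)

note 2 onset = 2b = 1016.949ms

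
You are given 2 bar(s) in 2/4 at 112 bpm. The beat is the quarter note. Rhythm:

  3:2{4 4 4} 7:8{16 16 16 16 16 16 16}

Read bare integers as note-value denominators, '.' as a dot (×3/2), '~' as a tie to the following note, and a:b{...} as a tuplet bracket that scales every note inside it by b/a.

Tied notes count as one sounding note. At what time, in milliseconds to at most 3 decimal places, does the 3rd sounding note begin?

1. 0.0ms @ 0 + 357.143ms (2/3)
2. 357.143ms @ 2/3 + 357.143ms (2/3)
3. 714.286ms @ 4/3 + 357.143ms (2/3)
4. 1071.429ms @ 2 + 153.061ms (2/7)
5. 1224.49ms @ 16/7 + 153.061ms (2/7)
6. 1377.551ms @ 18/7 + 153.061ms (2/7)
7. 1530.612ms @ 20/7 + 153.061ms (2/7)
8. 1683.673ms @ 22/7 + 153.061ms (2/7)
9. 1836.735ms @ 24/7 + 153.061ms (2/7)
10. 1989.796ms @ 26/7 + 153.061ms (2/7)

note 3 onset = 4/3b = 714.286ms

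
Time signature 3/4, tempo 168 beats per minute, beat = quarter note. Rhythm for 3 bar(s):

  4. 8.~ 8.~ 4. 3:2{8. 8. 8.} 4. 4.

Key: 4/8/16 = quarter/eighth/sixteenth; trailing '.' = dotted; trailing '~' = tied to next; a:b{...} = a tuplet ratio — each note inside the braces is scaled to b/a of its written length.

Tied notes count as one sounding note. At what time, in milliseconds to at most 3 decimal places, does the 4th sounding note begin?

note 4 onset = 5b = 1785.714ms

1. 0.0ms @ 0 + 535.714ms (3/2)
2. 535.714ms @ 3/2 + 1071.429ms (3)
3. 1607.143ms @ 9/2 + 178.571ms (1/2)
4. 1785.714ms @ 5 + 178.571ms (1/2)
5. 1964.286ms @ 11/2 + 178.571ms (1/2)
6. 2142.857ms @ 6 + 535.714ms (3/2)
7. 2678.571ms @ 15/2 + 535.714ms (3/2)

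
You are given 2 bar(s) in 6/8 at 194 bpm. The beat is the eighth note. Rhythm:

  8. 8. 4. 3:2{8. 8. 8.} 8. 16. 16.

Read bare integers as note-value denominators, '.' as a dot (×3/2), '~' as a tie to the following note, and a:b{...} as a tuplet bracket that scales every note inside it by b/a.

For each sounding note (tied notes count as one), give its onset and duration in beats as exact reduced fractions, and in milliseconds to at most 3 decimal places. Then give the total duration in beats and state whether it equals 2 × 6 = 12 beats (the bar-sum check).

1) 0.0ms=0b +463.918ms=3/2b
2) 463.918ms=3/2b +463.918ms=3/2b
3) 927.835ms=3b +927.835ms=3b
4) 1855.67ms=6b +309.278ms=1b
5) 2164.948ms=7b +309.278ms=1b
6) 2474.227ms=8b +309.278ms=1b
7) 2783.505ms=9b +463.918ms=3/2b
8) 3247.423ms=21/2b +231.959ms=3/4b
9) 3479.381ms=45/4b +231.959ms=3/4b
Σ=12b of 12 (194bpm 6/8) — PASS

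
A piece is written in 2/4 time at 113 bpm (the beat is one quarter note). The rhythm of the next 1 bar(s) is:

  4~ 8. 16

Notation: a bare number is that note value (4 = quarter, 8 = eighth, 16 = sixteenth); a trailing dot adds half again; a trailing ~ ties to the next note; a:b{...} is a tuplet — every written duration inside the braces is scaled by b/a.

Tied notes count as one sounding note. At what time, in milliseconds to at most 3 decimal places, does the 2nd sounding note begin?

note 2 onset = 7/4b = 929.204ms

1. 0.0ms @ 0 + 929.204ms (7/4)
2. 929.204ms @ 7/4 + 132.743ms (1/4)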